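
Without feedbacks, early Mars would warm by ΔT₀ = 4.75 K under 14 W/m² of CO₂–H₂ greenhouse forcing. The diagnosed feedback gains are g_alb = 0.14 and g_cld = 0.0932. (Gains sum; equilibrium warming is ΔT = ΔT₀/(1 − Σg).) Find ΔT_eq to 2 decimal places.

Total gain g = 0.14 + 0.0932 = 0.2332.
Amplification A = 1/(1 − 0.2332) = 1.304.
ΔT = 4.75 × 1.304 = 6.19 K.

6.19 K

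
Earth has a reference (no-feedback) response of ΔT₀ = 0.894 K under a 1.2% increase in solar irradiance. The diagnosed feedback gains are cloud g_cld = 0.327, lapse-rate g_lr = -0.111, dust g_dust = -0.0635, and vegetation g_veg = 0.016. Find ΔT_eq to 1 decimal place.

1.1 K

Total gain g = 0.327 − 0.111 − 0.0635 + 0.016 = 0.1685.
Amplification A = 1/(1 − 0.1685) = 1.203.
ΔT = 0.894 × 1.203 = 1.1 K.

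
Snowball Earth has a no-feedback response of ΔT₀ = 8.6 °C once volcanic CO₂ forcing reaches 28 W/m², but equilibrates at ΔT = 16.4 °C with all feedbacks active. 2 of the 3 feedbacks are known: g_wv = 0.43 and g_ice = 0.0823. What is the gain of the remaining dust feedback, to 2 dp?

Amplification A = ΔT/ΔT₀ = 16.4/8.6 = 1.907.
Total gain g = 1 − 1/A = 1 − 1/1.907 = 0.4756.
Known gains sum to 0.43 + 0.0823 = 0.5123.
g_dust = 0.4756 − 0.5123 = -0.04.

-0.04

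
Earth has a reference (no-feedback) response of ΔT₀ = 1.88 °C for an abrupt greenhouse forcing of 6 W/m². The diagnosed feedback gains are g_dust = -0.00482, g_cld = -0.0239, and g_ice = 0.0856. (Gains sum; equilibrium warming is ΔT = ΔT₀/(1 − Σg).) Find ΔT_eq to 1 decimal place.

Total gain g = -0.00482 − 0.0239 + 0.0856 = 0.05688.
Amplification A = 1/(1 − 0.05688) = 1.06.
ΔT = 1.88 × 1.06 = 2.0 °C.

2.0 °C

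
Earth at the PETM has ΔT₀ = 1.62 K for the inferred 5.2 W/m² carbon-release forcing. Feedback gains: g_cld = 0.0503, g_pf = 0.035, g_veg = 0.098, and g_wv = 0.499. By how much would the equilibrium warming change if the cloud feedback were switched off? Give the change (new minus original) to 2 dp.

-0.70 K

Original: g = 0.6823, ΔT = 1.62/(1−0.6823) = 5.0992 K.
Without cloud: g' = 0.632, ΔT' = 1.62/(1−0.632) = 4.4022 K.
Change = 4.4022 − 5.0992 = -0.70 K.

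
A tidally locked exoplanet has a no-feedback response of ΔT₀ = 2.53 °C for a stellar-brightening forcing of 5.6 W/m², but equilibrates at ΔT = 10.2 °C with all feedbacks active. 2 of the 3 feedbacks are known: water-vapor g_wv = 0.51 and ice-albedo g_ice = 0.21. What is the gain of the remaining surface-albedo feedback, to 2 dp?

Amplification A = ΔT/ΔT₀ = 10.2/2.53 = 4.032.
Total gain g = 1 − 1/A = 1 − 1/4.032 = 0.752.
Known gains sum to 0.51 + 0.21 = 0.72.
g_alb = 0.752 − 0.72 = 0.03.

0.03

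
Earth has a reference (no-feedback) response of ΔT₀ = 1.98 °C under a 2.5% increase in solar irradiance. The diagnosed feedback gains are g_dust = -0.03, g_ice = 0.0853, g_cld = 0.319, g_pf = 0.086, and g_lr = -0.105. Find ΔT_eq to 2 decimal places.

3.07 °C

Total gain g = -0.03 + 0.0853 + 0.319 + 0.086 − 0.105 = 0.3553.
Amplification A = 1/(1 − 0.3553) = 1.551.
ΔT = 1.98 × 1.551 = 3.07 °C.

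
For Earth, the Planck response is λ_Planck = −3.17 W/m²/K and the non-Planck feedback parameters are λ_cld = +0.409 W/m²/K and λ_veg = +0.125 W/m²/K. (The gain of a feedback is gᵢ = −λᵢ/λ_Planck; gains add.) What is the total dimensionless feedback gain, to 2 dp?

Convert to gains: g_cld = 0.409/3.17 = 0.129; g_veg = 0.125/3.17 = 0.03943.
Total gain g = 0.16843.

0.17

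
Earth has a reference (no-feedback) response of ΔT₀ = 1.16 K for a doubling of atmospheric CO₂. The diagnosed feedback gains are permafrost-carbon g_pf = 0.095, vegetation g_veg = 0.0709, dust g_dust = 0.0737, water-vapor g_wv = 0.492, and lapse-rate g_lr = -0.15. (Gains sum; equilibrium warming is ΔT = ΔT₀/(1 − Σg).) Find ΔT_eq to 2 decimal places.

2.77 K

Total gain g = 0.095 + 0.0709 + 0.0737 + 0.492 − 0.15 = 0.5816.
Amplification A = 1/(1 − 0.5816) = 2.39.
ΔT = 1.16 × 2.39 = 2.77 K.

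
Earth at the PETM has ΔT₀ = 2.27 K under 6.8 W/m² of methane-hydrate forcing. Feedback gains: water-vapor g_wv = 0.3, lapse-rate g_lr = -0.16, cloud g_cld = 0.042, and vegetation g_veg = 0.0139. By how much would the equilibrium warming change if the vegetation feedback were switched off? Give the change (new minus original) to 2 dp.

-0.05 K

Original: g = 0.1959, ΔT = 2.27/(1−0.1959) = 2.8230 K.
Without vegetation: g' = 0.182, ΔT' = 2.27/(1−0.182) = 2.7751 K.
Change = 2.7751 − 2.8230 = -0.05 K.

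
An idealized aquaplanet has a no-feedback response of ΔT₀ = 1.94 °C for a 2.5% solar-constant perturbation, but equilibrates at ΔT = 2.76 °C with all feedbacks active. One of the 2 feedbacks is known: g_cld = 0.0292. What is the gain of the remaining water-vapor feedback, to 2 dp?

0.27

Amplification A = ΔT/ΔT₀ = 2.76/1.94 = 1.423.
Total gain g = 1 − 1/A = 1 − 1/1.423 = 0.2973.
The known gain is 0.0292.
g_wv = 0.2973 − 0.0292 = 0.27.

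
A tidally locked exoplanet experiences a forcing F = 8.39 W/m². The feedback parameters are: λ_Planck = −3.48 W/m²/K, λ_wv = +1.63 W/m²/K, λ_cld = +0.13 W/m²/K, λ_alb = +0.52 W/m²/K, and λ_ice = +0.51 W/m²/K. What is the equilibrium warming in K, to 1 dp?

12.2 K

Net feedback parameter λ = (−3.48) + (+1.63) + (+0.13) + (+0.52) + (+0.51) = -0.69 W/m²/K.
ΔT = −F/λ = −8.39/(-0.69) = 12.2 K.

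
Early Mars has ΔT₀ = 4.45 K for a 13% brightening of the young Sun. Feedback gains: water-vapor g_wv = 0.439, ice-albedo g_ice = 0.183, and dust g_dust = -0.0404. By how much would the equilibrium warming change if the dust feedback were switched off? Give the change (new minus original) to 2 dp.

Original: g = 0.5816, ΔT = 4.45/(1−0.5816) = 10.6358 K.
Without dust: g' = 0.622, ΔT' = 4.45/(1−0.622) = 11.7725 K.
Change = 11.7725 − 10.6358 = 1.14 K.

1.14 K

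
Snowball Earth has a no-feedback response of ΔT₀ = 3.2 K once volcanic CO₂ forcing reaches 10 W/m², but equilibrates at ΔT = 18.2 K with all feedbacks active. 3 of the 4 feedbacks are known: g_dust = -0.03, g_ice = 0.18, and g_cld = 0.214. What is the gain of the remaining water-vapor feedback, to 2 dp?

Amplification A = ΔT/ΔT₀ = 18.2/3.2 = 5.687.
Total gain g = 1 − 1/A = 1 − 1/5.687 = 0.8242.
Known gains sum to -0.03 + 0.18 + 0.214 = 0.364.
g_wv = 0.8242 − 0.364 = 0.46.

0.46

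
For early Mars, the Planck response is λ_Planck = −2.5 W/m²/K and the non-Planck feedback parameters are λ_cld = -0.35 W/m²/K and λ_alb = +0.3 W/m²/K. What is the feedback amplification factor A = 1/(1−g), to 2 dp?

Convert to gains: g_cld = -0.35/2.5 = -0.14; g_alb = 0.3/2.5 = 0.12.
Total gain g = -0.02.
A = 1/(1 + 0.02) = 0.98.

0.98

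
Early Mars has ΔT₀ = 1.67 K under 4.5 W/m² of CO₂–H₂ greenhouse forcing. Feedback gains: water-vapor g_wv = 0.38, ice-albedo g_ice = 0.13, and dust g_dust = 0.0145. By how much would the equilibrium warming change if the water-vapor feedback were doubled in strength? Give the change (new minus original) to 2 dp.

13.97 K

Original: g = 0.5245, ΔT = 1.67/(1−0.5245) = 3.5121 K.
With doubled water-vapor: g' = 0.9045, ΔT' = 1.67/(1−0.9045) = 17.4869 K.
Change = 17.4869 − 3.5121 = 13.97 K.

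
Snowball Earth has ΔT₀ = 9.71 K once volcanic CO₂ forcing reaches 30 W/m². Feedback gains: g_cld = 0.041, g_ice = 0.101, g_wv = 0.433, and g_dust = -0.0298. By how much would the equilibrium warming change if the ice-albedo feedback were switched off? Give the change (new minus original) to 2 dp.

Original: g = 0.5452, ΔT = 9.71/(1−0.5452) = 21.3500 K.
Without ice-albedo: g' = 0.4442, ΔT' = 9.71/(1−0.4442) = 17.4703 K.
Change = 17.4703 − 21.3500 = -3.88 K.

-3.88 K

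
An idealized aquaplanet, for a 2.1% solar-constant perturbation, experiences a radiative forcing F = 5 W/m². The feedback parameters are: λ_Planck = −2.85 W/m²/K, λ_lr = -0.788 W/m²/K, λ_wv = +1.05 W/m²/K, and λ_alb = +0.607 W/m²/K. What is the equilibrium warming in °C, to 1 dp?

2.5 °C

Net feedback parameter λ = (−2.85) + (-0.788) + (+1.05) + (+0.607) = -1.981 W/m²/K.
ΔT = −F/λ = −5/(-1.981) = 2.5 °C.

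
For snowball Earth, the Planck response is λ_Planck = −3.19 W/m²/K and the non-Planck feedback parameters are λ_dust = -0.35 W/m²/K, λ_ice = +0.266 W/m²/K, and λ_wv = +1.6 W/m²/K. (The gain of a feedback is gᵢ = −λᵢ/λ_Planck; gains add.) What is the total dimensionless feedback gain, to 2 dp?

0.48

Convert to gains: g_dust = -0.35/3.19 = -0.1097; g_ice = 0.266/3.19 = 0.08339; g_wv = 1.6/3.19 = 0.5016.
Total gain g = 0.47529.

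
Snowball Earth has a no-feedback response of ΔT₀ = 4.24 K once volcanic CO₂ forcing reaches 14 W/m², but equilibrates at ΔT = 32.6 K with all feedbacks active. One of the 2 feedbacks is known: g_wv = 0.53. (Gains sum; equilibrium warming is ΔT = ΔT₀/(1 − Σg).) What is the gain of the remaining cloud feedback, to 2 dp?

0.34

Amplification A = ΔT/ΔT₀ = 32.6/4.24 = 7.689.
Total gain g = 1 − 1/A = 1 − 1/7.689 = 0.8699.
The known gain is 0.53.
g_cld = 0.8699 − 0.53 = 0.34.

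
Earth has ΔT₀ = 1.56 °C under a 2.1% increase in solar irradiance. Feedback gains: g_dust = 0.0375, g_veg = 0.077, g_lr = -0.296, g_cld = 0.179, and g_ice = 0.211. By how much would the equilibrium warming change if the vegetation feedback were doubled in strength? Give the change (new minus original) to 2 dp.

0.21 °C

Original: g = 0.2085, ΔT = 1.56/(1−0.2085) = 1.9709 °C.
With doubled vegetation: g' = 0.2855, ΔT' = 1.56/(1−0.2855) = 2.1833 °C.
Change = 2.1833 − 1.9709 = 0.21 °C.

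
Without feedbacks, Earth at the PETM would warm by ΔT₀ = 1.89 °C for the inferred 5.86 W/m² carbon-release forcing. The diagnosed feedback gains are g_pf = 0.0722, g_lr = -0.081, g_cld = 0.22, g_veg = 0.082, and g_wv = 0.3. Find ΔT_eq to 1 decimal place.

4.6 °C

Total gain g = 0.0722 − 0.081 + 0.22 + 0.082 + 0.3 = 0.5932.
Amplification A = 1/(1 − 0.5932) = 2.458.
ΔT = 1.89 × 2.458 = 4.6 °C.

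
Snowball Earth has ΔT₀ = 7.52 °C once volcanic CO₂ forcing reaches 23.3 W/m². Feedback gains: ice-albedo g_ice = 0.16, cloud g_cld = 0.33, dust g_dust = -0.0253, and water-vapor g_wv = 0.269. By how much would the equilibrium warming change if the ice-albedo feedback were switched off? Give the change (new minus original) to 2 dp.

Original: g = 0.7337, ΔT = 7.52/(1−0.7337) = 28.2388 °C.
Without ice-albedo: g' = 0.5737, ΔT' = 7.52/(1−0.5737) = 17.6402 °C.
Change = 17.6402 − 28.2388 = -10.60 °C.

-10.60 °C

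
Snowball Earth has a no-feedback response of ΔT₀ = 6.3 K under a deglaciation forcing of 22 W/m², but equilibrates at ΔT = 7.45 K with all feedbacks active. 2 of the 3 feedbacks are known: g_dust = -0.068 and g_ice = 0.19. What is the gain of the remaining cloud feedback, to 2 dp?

Amplification A = ΔT/ΔT₀ = 7.45/6.3 = 1.183.
Total gain g = 1 − 1/A = 1 − 1/1.183 = 0.1547.
Known gains sum to -0.068 + 0.19 = 0.122.
g_cld = 0.1547 − 0.122 = 0.03.

0.03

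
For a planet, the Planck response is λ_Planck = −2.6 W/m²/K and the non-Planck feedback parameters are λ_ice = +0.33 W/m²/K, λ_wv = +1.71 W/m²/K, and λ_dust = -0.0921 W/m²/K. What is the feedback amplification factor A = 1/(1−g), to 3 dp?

Convert to gains: g_ice = 0.33/2.6 = 0.1269; g_wv = 1.71/2.6 = 0.6577; g_dust = -0.0921/2.6 = -0.03542.
Total gain g = 0.74918.
A = 1/(1 − 0.74918) = 3.987.

3.987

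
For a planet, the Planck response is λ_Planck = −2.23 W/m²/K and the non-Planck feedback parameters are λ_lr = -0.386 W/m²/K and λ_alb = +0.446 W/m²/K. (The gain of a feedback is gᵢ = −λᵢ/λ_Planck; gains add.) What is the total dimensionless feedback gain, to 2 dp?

Convert to gains: g_lr = -0.386/2.23 = -0.1731; g_alb = 0.446/2.23 = 0.2.
Total gain g = 0.0269.

0.03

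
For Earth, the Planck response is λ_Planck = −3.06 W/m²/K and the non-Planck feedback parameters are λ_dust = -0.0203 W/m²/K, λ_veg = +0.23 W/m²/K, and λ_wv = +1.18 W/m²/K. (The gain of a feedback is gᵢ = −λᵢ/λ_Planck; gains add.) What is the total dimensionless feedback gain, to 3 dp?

0.454

Convert to gains: g_dust = -0.0203/3.06 = -0.006634; g_veg = 0.23/3.06 = 0.07516; g_wv = 1.18/3.06 = 0.3856.
Total gain g = 0.454126.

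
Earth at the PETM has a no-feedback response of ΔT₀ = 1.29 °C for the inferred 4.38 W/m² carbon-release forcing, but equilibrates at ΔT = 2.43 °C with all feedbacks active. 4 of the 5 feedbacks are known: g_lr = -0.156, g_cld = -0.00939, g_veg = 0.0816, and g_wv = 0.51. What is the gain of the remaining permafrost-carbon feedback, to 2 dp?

Amplification A = ΔT/ΔT₀ = 2.43/1.29 = 1.884.
Total gain g = 1 − 1/A = 1 − 1/1.884 = 0.4692.
Known gains sum to -0.156 − 0.00939 + 0.0816 + 0.51 = 0.42621.
g_pf = 0.4692 − 0.42621 = 0.04.

0.04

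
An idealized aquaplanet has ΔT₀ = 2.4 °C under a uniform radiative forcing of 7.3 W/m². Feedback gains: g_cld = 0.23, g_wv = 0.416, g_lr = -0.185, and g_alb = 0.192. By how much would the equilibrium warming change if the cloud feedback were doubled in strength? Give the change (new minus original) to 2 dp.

13.60 °C

Original: g = 0.653, ΔT = 2.4/(1−0.653) = 6.9164 °C.
With doubled cloud: g' = 0.883, ΔT' = 2.4/(1−0.883) = 20.5128 °C.
Change = 20.5128 − 6.9164 = 13.60 °C.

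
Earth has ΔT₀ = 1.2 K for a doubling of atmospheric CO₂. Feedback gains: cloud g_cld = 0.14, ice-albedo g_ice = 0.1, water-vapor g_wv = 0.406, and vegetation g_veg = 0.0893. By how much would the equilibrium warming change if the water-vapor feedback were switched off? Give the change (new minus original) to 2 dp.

-2.74 K

Original: g = 0.7353, ΔT = 1.2/(1−0.7353) = 4.5334 K.
Without water-vapor: g' = 0.3293, ΔT' = 1.2/(1−0.3293) = 1.7892 K.
Change = 1.7892 − 4.5334 = -2.74 K.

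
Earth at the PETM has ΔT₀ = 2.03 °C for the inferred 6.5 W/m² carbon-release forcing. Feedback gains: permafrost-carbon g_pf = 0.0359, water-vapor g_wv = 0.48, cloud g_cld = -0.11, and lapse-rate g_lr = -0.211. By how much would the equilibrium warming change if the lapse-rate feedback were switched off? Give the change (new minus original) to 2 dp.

Original: g = 0.1949, ΔT = 2.03/(1−0.1949) = 2.5214 °C.
Without lapse-rate: g' = 0.4059, ΔT' = 2.03/(1−0.4059) = 3.4169 °C.
Change = 3.4169 − 2.5214 = 0.90 °C.

0.90 °C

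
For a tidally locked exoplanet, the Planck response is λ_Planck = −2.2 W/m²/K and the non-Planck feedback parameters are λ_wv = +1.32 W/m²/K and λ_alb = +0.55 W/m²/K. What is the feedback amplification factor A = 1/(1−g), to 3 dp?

6.667

Convert to gains: g_wv = 1.32/2.2 = 0.6; g_alb = 0.55/2.2 = 0.25.
Total gain g = 0.85.
A = 1/(1 − 0.85) = 6.667.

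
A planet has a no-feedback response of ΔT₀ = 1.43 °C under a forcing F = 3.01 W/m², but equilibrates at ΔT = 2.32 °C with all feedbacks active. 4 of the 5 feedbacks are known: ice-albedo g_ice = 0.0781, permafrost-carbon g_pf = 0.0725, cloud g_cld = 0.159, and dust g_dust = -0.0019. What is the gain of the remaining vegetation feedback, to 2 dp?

Amplification A = ΔT/ΔT₀ = 2.32/1.43 = 1.622.
Total gain g = 1 − 1/A = 1 − 1/1.622 = 0.3835.
Known gains sum to 0.0781 + 0.0725 + 0.159 − 0.0019 = 0.3077.
g_veg = 0.3835 − 0.3077 = 0.08.

0.08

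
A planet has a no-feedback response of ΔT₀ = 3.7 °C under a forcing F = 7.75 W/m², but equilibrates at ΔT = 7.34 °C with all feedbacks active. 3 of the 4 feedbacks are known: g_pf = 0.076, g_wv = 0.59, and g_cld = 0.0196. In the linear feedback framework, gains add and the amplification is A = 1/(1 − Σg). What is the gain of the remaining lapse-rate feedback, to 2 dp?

Amplification A = ΔT/ΔT₀ = 7.34/3.7 = 1.984.
Total gain g = 1 − 1/A = 1 − 1/1.984 = 0.496.
Known gains sum to 0.076 + 0.59 + 0.0196 = 0.6856.
g_lr = 0.496 − 0.6856 = -0.19.

-0.19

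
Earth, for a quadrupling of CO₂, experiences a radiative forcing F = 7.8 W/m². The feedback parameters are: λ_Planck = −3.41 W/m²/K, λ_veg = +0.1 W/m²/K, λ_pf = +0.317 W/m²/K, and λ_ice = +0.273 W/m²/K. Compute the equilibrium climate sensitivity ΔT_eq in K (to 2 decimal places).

2.87 K

Net feedback parameter λ = (−3.41) + (+0.1) + (+0.317) + (+0.273) = -2.72 W/m²/K.
ΔT = −F/λ = −7.8/(-2.72) = 2.87 K.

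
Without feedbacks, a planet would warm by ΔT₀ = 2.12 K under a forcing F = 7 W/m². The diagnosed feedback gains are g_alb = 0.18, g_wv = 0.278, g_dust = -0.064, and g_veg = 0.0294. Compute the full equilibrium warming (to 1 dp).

Total gain g = 0.18 + 0.278 − 0.064 + 0.0294 = 0.4234.
Amplification A = 1/(1 − 0.4234) = 1.734.
ΔT = 2.12 × 1.734 = 3.7 K.

3.7 K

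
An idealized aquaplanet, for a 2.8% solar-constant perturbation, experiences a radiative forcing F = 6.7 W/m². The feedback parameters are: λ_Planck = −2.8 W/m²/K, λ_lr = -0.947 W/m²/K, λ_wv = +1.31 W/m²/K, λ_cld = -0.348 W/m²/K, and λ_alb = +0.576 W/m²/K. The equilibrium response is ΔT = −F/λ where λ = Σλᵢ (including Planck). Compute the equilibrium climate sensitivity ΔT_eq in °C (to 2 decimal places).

Net feedback parameter λ = (−2.8) + (-0.947) + (+1.31) + (-0.348) + (+0.576) = -2.209 W/m²/K.
ΔT = −F/λ = −6.7/(-2.209) = 3.03 °C.

3.03 °C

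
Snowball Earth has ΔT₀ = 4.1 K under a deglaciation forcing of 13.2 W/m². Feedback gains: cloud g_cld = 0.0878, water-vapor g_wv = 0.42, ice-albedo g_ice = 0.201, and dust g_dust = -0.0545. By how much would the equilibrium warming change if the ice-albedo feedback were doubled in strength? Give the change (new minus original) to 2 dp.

16.47 K

Original: g = 0.6543, ΔT = 4.1/(1−0.6543) = 11.8600 K.
With doubled ice-albedo: g' = 0.8553, ΔT' = 4.1/(1−0.8553) = 28.3345 K.
Change = 28.3345 − 11.8600 = 16.47 K.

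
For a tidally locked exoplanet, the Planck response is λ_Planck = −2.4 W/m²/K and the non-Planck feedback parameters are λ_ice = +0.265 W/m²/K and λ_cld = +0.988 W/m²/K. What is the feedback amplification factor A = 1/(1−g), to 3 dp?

Convert to gains: g_ice = 0.265/2.4 = 0.1104; g_cld = 0.988/2.4 = 0.4117.
Total gain g = 0.5221.
A = 1/(1 − 0.5221) = 2.092.

2.092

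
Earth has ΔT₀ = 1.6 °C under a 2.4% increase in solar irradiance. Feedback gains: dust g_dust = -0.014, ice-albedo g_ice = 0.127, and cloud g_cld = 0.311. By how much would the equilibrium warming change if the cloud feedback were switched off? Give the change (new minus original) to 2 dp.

Original: g = 0.424, ΔT = 1.6/(1−0.424) = 2.7778 °C.
Without cloud: g' = 0.113, ΔT' = 1.6/(1−0.113) = 1.8038 °C.
Change = 1.8038 − 2.7778 = -0.97 °C.

-0.97 °C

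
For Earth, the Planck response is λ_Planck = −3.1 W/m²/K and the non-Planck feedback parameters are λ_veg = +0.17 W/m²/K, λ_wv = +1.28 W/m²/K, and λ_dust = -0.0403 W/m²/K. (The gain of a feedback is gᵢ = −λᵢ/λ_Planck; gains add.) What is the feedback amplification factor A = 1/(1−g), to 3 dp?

Convert to gains: g_veg = 0.17/3.1 = 0.05484; g_wv = 1.28/3.1 = 0.4129; g_dust = -0.0403/3.1 = -0.013.
Total gain g = 0.45474.
A = 1/(1 − 0.45474) = 1.834.

1.834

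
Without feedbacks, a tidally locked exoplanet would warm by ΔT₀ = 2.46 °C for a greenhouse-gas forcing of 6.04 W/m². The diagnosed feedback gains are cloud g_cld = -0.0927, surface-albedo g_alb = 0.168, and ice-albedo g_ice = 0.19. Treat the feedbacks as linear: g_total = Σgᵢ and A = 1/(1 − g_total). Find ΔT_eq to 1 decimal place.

3.3 °C

Total gain g = -0.0927 + 0.168 + 0.19 = 0.2653.
Amplification A = 1/(1 − 0.2653) = 1.361.
ΔT = 2.46 × 1.361 = 3.3 °C.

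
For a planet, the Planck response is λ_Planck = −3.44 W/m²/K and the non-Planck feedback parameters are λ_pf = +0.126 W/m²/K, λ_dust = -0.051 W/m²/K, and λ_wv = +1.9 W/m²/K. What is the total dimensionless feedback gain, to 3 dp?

0.574

Convert to gains: g_pf = 0.126/3.44 = 0.03663; g_dust = -0.051/3.44 = -0.01483; g_wv = 1.9/3.44 = 0.5523.
Total gain g = 0.5741.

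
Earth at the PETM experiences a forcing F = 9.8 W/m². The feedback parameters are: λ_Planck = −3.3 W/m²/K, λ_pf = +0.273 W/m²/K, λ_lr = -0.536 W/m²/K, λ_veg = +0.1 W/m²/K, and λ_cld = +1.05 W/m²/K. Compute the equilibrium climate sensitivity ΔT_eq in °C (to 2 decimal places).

4.06 °C

Net feedback parameter λ = (−3.3) + (+0.273) + (-0.536) + (+0.1) + (+1.05) = -2.413 W/m²/K.
ΔT = −F/λ = −9.8/(-2.413) = 4.06 °C.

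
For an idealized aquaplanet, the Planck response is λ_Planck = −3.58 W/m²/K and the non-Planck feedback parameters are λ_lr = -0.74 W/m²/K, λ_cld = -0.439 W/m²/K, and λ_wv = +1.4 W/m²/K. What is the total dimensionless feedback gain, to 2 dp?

0.06

Convert to gains: g_lr = -0.74/3.58 = -0.2067; g_cld = -0.439/3.58 = -0.1226; g_wv = 1.4/3.58 = 0.3911.
Total gain g = 0.0618.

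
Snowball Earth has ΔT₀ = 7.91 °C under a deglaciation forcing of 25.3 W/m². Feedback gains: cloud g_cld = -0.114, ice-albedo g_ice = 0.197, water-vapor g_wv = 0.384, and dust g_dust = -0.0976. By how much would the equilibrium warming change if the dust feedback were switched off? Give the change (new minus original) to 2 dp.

Original: g = 0.3694, ΔT = 7.91/(1−0.3694) = 12.5436 °C.
Without dust: g' = 0.467, ΔT' = 7.91/(1−0.467) = 14.8405 °C.
Change = 14.8405 − 12.5436 = 2.30 °C.

2.30 °C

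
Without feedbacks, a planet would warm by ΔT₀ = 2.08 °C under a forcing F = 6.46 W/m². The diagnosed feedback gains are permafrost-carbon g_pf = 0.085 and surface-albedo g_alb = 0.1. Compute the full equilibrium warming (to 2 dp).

Total gain g = 0.085 + 0.1 = 0.185.
Amplification A = 1/(1 − 0.185) = 1.227.
ΔT = 2.08 × 1.227 = 2.55 °C.

2.55 °C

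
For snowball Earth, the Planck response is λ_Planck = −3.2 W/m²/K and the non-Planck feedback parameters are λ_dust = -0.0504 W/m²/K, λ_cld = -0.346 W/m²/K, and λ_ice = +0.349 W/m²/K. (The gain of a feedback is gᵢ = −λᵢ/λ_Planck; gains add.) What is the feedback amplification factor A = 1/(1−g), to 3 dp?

0.985

Convert to gains: g_dust = -0.0504/3.2 = -0.01575; g_cld = -0.346/3.2 = -0.1081; g_ice = 0.349/3.2 = 0.1091.
Total gain g = -0.01475.
A = 1/(1 + 0.01475) = 0.985.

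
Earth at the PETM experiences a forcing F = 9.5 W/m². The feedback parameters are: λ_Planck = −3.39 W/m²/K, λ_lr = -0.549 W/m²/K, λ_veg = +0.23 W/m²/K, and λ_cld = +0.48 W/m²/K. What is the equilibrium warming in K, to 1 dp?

Net feedback parameter λ = (−3.39) + (-0.549) + (+0.23) + (+0.48) = -3.229 W/m²/K.
ΔT = −F/λ = −9.5/(-3.229) = 2.9 K.

2.9 K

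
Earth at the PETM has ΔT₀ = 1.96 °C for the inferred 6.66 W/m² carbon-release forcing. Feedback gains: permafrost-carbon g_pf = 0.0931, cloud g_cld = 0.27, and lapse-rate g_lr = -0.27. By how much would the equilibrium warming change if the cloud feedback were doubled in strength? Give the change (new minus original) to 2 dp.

0.92 °C

Original: g = 0.0931, ΔT = 1.96/(1−0.0931) = 2.1612 °C.
With doubled cloud: g' = 0.3631, ΔT' = 1.96/(1−0.3631) = 3.0774 °C.
Change = 3.0774 − 2.1612 = 0.92 °C.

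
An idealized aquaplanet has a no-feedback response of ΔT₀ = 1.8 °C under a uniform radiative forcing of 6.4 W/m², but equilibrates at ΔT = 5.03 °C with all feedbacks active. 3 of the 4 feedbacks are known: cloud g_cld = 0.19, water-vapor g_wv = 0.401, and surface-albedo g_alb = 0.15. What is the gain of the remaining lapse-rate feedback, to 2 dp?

-0.10

Amplification A = ΔT/ΔT₀ = 5.03/1.8 = 2.794.
Total gain g = 1 − 1/A = 1 − 1/2.794 = 0.6421.
Known gains sum to 0.19 + 0.401 + 0.15 = 0.741.
g_lr = 0.6421 − 0.741 = -0.10.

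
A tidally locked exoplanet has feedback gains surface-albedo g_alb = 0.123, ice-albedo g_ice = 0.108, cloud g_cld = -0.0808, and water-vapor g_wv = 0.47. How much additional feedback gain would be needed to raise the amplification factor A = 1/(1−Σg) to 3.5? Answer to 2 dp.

Current total gain = 0.6202.
Target gain for A = 3.5: g* = 1 − 1/3.5 = 0.7143.
Additional gain needed = 0.7143 − 0.6202 = 0.09.

0.09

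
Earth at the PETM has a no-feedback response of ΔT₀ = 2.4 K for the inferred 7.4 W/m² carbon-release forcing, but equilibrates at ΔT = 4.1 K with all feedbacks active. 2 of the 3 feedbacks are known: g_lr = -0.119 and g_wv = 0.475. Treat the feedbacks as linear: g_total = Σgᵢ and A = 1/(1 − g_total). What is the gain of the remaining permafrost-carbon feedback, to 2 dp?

0.06

Amplification A = ΔT/ΔT₀ = 4.1/2.4 = 1.708.
Total gain g = 1 − 1/A = 1 − 1/1.708 = 0.4145.
Known gains sum to -0.119 + 0.475 = 0.356.
g_pf = 0.4145 − 0.356 = 0.06.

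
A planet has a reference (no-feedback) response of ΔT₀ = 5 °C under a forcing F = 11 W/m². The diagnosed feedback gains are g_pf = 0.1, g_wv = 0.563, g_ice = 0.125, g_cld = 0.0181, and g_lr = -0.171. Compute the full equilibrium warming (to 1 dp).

Total gain g = 0.1 + 0.563 + 0.125 + 0.0181 − 0.171 = 0.6351.
Amplification A = 1/(1 − 0.6351) = 2.74.
ΔT = 5 × 2.74 = 13.7 °C.

13.7 °C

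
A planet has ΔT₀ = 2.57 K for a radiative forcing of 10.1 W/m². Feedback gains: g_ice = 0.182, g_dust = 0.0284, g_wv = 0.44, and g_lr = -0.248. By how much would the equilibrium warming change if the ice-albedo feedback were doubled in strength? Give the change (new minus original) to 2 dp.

1.88 K

Original: g = 0.4024, ΔT = 2.57/(1−0.4024) = 4.3005 K.
With doubled ice-albedo: g' = 0.5844, ΔT' = 2.57/(1−0.5844) = 6.1838 K.
Change = 6.1838 − 4.3005 = 1.88 K.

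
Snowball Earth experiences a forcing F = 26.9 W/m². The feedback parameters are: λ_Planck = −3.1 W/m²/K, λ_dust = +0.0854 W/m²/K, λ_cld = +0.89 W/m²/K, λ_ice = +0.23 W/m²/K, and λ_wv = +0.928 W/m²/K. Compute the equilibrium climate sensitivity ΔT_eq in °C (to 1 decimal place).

Net feedback parameter λ = (−3.1) + (+0.0854) + (+0.89) + (+0.23) + (+0.928) = -0.9666 W/m²/K.
ΔT = −F/λ = −26.9/(-0.9666) = 27.8 °C.

27.8 °C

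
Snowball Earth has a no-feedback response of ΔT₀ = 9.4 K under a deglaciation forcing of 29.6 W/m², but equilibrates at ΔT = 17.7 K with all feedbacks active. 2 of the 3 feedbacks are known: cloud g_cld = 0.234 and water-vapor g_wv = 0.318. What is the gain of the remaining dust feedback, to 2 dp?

-0.08

Amplification A = ΔT/ΔT₀ = 17.7/9.4 = 1.883.
Total gain g = 1 − 1/A = 1 − 1/1.883 = 0.4689.
Known gains sum to 0.234 + 0.318 = 0.552.
g_dust = 0.4689 − 0.552 = -0.08.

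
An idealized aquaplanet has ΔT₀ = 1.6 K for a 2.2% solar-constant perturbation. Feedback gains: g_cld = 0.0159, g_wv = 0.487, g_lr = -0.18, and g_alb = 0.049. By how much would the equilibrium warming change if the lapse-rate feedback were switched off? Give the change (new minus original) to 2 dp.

1.02 K

Original: g = 0.3719, ΔT = 1.6/(1−0.3719) = 2.5474 K.
Without lapse-rate: g' = 0.5519, ΔT' = 1.6/(1−0.5519) = 3.5706 K.
Change = 3.5706 − 2.5474 = 1.02 K.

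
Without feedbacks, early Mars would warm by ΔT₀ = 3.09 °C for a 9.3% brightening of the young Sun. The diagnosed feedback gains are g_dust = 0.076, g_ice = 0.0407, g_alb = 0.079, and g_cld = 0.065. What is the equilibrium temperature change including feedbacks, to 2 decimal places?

4.18 °C

Total gain g = 0.076 + 0.0407 + 0.079 + 0.065 = 0.2607.
Amplification A = 1/(1 − 0.2607) = 1.353.
ΔT = 3.09 × 1.353 = 4.18 °C.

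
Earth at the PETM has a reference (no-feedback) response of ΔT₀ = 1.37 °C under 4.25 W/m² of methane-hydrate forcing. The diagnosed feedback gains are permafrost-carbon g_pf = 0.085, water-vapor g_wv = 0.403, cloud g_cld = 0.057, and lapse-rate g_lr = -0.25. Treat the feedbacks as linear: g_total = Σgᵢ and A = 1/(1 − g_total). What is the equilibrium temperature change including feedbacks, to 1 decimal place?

Total gain g = 0.085 + 0.403 + 0.057 − 0.25 = 0.295.
Amplification A = 1/(1 − 0.295) = 1.418.
ΔT = 1.37 × 1.418 = 1.9 °C.

1.9 °C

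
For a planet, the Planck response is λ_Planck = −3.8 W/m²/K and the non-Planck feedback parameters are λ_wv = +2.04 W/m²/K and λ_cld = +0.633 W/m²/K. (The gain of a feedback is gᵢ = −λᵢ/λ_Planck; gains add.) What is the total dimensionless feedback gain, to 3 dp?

Convert to gains: g_wv = 2.04/3.8 = 0.5368; g_cld = 0.633/3.8 = 0.1666.
Total gain g = 0.7034.

0.703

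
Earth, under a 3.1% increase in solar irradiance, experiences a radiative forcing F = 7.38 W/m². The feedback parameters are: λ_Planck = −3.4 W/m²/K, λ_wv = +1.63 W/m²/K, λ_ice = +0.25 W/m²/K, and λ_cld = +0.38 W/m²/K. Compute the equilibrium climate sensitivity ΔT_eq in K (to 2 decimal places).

6.47 K

Net feedback parameter λ = (−3.4) + (+1.63) + (+0.25) + (+0.38) = -1.14 W/m²/K.
ΔT = −F/λ = −7.38/(-1.14) = 6.47 K.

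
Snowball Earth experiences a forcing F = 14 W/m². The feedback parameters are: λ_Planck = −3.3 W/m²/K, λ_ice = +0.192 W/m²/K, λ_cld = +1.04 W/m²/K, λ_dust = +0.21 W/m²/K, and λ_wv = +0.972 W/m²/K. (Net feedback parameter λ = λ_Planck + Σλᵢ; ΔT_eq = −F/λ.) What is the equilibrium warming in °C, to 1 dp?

15.8 °C

Net feedback parameter λ = (−3.3) + (+0.192) + (+1.04) + (+0.21) + (+0.972) = -0.886 W/m²/K.
ΔT = −F/λ = −14/(-0.886) = 15.8 °C.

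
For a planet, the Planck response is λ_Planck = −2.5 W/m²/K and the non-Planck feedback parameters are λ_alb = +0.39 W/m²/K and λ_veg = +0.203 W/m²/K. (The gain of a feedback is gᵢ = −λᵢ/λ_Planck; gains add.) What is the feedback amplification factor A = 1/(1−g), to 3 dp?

Convert to gains: g_alb = 0.39/2.5 = 0.156; g_veg = 0.203/2.5 = 0.0812.
Total gain g = 0.2372.
A = 1/(1 − 0.2372) = 1.311.

1.311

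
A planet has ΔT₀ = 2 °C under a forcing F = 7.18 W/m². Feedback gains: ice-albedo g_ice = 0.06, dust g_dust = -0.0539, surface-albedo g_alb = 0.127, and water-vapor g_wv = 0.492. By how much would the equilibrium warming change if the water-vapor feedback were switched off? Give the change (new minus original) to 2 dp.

Original: g = 0.6251, ΔT = 2/(1−0.6251) = 5.3348 °C.
Without water-vapor: g' = 0.1331, ΔT' = 2/(1−0.1331) = 2.3071 °C.
Change = 2.3071 − 5.3348 = -3.03 °C.

-3.03 °C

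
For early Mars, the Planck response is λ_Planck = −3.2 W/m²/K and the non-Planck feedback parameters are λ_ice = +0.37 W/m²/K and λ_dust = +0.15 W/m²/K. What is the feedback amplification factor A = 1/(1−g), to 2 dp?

1.19

Convert to gains: g_ice = 0.37/3.2 = 0.1156; g_dust = 0.15/3.2 = 0.04687.
Total gain g = 0.16247.
A = 1/(1 − 0.16247) = 1.19.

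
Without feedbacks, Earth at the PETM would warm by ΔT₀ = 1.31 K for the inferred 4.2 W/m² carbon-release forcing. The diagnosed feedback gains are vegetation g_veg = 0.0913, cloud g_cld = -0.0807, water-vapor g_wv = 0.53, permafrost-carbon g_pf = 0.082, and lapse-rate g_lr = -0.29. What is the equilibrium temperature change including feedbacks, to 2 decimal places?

Total gain g = 0.0913 − 0.0807 + 0.53 + 0.082 − 0.29 = 0.3326.
Amplification A = 1/(1 − 0.3326) = 1.498.
ΔT = 1.31 × 1.498 = 1.96 K.

1.96 K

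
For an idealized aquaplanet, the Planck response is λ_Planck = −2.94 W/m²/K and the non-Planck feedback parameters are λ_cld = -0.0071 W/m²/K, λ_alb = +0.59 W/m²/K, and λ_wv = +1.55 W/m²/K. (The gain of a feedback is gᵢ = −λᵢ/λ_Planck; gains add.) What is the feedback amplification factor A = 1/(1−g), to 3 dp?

Convert to gains: g_cld = -0.0071/2.94 = -0.002415; g_alb = 0.59/2.94 = 0.2007; g_wv = 1.55/2.94 = 0.5272.
Total gain g = 0.725485.
A = 1/(1 − 0.725485) = 3.643.

3.643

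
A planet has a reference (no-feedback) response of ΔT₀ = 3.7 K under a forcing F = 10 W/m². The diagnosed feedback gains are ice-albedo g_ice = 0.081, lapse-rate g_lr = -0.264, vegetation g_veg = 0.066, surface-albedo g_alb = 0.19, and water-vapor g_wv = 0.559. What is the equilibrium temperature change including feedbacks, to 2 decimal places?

Total gain g = 0.081 − 0.264 + 0.066 + 0.19 + 0.559 = 0.632.
Amplification A = 1/(1 − 0.632) = 2.717.
ΔT = 3.7 × 2.717 = 10.05 K.

10.05 K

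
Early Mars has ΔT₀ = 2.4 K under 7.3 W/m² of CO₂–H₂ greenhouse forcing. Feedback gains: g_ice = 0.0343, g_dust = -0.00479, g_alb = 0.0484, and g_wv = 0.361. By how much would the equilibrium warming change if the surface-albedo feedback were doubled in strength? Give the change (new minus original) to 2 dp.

0.40 K

Original: g = 0.43891, ΔT = 2.4/(1−0.43891) = 4.2774 K.
With doubled surface-albedo: g' = 0.48731, ΔT' = 2.4/(1−0.48731) = 4.6812 K.
Change = 4.6812 − 4.2774 = 0.40 K.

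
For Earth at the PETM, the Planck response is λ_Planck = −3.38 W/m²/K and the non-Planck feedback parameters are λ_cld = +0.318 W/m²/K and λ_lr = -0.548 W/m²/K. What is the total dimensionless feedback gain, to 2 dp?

Convert to gains: g_cld = 0.318/3.38 = 0.09408; g_lr = -0.548/3.38 = -0.1621.
Total gain g = -0.06802.

-0.07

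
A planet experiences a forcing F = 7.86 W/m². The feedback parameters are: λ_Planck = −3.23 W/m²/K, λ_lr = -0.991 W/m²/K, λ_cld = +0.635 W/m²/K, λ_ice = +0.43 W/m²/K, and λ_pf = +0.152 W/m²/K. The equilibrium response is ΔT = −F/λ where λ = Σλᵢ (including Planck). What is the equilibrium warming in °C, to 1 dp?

2.6 °C

Net feedback parameter λ = (−3.23) + (-0.991) + (+0.635) + (+0.43) + (+0.152) = -3.004 W/m²/K.
ΔT = −F/λ = −7.86/(-3.004) = 2.6 °C.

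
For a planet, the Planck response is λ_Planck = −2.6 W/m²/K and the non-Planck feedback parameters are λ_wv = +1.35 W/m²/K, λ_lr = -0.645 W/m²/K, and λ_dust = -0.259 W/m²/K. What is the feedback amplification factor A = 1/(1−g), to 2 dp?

1.21

Convert to gains: g_wv = 1.35/2.6 = 0.5192; g_lr = -0.645/2.6 = -0.2481; g_dust = -0.259/2.6 = -0.09962.
Total gain g = 0.17148.
A = 1/(1 − 0.17148) = 1.21.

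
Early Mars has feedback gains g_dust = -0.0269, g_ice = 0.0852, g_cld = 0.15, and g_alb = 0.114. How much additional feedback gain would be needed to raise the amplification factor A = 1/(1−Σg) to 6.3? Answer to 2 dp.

0.52

Current total gain = 0.3223.
Target gain for A = 6.3: g* = 1 − 1/6.3 = 0.8413.
Additional gain needed = 0.8413 − 0.3223 = 0.52.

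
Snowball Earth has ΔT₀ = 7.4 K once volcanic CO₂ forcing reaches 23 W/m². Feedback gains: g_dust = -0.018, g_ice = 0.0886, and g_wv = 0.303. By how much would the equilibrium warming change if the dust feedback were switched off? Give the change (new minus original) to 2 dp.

0.35 K

Original: g = 0.3736, ΔT = 7.4/(1−0.3736) = 11.8135 K.
Without dust: g' = 0.3916, ΔT' = 7.4/(1−0.3916) = 12.1631 K.
Change = 12.1631 − 11.8135 = 0.35 K.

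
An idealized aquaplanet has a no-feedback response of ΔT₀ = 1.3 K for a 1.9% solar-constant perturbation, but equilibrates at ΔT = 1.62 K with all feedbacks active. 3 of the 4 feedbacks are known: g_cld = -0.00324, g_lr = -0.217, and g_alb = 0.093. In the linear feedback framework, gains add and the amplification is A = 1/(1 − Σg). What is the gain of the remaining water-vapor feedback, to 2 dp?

Amplification A = ΔT/ΔT₀ = 1.62/1.3 = 1.246.
Total gain g = 1 − 1/A = 1 − 1/1.246 = 0.1974.
Known gains sum to -0.00324 − 0.217 + 0.093 = -0.12724.
g_wv = 0.1974 + 0.12724 = 0.32.

0.32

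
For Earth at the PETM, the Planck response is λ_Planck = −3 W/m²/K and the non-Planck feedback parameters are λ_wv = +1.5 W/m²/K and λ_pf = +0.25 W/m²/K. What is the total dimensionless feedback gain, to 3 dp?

Convert to gains: g_wv = 1.5/3 = 0.5; g_pf = 0.25/3 = 0.08333.
Total gain g = 0.58333.

0.583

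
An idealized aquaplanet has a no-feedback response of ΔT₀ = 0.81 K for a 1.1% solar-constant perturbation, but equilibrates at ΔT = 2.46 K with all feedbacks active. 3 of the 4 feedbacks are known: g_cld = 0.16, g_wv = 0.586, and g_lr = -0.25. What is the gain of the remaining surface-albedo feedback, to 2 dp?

0.17

Amplification A = ΔT/ΔT₀ = 2.46/0.81 = 3.037.
Total gain g = 1 − 1/A = 1 − 1/3.037 = 0.6707.
Known gains sum to 0.16 + 0.586 − 0.25 = 0.496.
g_alb = 0.6707 − 0.496 = 0.17.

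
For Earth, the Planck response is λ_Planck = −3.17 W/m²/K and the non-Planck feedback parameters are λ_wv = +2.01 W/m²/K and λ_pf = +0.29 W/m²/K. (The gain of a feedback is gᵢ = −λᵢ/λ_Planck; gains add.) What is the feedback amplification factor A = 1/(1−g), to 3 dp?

Convert to gains: g_wv = 2.01/3.17 = 0.6341; g_pf = 0.29/3.17 = 0.09148.
Total gain g = 0.72558.
A = 1/(1 − 0.72558) = 3.644.

3.644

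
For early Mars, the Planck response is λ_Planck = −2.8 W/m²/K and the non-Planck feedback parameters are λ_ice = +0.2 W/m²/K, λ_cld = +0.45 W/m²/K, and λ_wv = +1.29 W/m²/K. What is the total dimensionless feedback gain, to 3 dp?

Convert to gains: g_ice = 0.2/2.8 = 0.07143; g_cld = 0.45/2.8 = 0.1607; g_wv = 1.29/2.8 = 0.4607.
Total gain g = 0.69283.

0.693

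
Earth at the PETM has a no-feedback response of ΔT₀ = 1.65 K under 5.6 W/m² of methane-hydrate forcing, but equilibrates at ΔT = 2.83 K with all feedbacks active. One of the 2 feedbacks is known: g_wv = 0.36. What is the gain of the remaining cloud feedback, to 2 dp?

0.06

Amplification A = ΔT/ΔT₀ = 2.83/1.65 = 1.715.
Total gain g = 1 − 1/A = 1 − 1/1.715 = 0.4169.
The known gain is 0.36.
g_cld = 0.4169 − 0.36 = 0.06.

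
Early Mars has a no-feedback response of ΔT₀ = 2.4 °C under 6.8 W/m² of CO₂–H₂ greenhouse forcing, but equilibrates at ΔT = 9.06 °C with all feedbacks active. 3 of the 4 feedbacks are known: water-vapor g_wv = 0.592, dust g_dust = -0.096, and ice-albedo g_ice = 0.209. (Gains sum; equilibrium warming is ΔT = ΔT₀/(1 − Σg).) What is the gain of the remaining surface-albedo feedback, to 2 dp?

Amplification A = ΔT/ΔT₀ = 9.06/2.4 = 3.775.
Total gain g = 1 − 1/A = 1 − 1/3.775 = 0.7351.
Known gains sum to 0.592 − 0.096 + 0.209 = 0.705.
g_alb = 0.7351 − 0.705 = 0.03.

0.03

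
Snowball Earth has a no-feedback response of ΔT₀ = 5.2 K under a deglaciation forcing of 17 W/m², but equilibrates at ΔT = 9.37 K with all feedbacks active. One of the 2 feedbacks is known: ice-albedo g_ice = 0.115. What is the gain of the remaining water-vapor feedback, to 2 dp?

Amplification A = ΔT/ΔT₀ = 9.37/5.2 = 1.802.
Total gain g = 1 − 1/A = 1 − 1/1.802 = 0.4451.
The known gain is 0.115.
g_wv = 0.4451 − 0.115 = 0.33.

0.33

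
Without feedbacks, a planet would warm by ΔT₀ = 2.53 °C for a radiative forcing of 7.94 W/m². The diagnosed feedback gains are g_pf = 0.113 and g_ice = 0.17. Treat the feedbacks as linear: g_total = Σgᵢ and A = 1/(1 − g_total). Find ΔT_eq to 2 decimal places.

Total gain g = 0.113 + 0.17 = 0.283.
Amplification A = 1/(1 − 0.283) = 1.395.
ΔT = 2.53 × 1.395 = 3.53 °C.

3.53 °C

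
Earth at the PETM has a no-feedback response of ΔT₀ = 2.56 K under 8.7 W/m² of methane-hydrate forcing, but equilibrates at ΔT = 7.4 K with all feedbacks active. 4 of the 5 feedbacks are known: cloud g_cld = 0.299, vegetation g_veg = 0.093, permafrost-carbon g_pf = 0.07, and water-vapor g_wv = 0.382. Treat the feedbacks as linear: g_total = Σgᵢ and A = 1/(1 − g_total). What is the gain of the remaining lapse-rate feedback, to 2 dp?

-0.19

Amplification A = ΔT/ΔT₀ = 7.4/2.56 = 2.891.
Total gain g = 1 − 1/A = 1 − 1/2.891 = 0.6541.
Known gains sum to 0.299 + 0.093 + 0.07 + 0.382 = 0.844.
g_lr = 0.6541 − 0.844 = -0.19.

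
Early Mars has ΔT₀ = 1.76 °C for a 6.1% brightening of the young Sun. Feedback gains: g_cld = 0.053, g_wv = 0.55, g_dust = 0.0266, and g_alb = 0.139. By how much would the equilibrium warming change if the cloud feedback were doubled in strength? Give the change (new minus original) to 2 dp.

Original: g = 0.7686, ΔT = 1.76/(1−0.7686) = 7.6059 °C.
With doubled cloud: g' = 0.8216, ΔT' = 1.76/(1−0.8216) = 9.8655 °C.
Change = 9.8655 − 7.6059 = 2.26 °C.

2.26 °C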